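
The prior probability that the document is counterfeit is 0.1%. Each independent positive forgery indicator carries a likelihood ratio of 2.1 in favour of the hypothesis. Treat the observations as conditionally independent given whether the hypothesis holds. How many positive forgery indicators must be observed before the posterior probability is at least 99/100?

Prior odds: 0.001 ÷ 0.999 = 1/999.
Likelihood ratio per positive forgery indicator = 2.1.
Target posterior odds = 0.99/0.01 = 99.
Need (1/999) × 2.1ⁿ ≥ 99, i.e. 2.1ⁿ ≥ 98901.
2.1¹⁵ ≈68122.3 falls short of 98901 but 2.1¹⁶ ≈143057 reaches it, so n = 16.

16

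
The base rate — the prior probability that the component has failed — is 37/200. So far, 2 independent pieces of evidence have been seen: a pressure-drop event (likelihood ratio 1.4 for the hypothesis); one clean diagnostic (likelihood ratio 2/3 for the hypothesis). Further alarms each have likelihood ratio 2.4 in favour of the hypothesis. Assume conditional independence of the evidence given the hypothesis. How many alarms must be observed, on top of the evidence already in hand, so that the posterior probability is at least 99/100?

Prior odds = 0.185/0.815 = 37/163.
Combined Bayes factor of the evidence already in hand = 1.4 × (2/3) = 14/15.
Odds after that evidence = (37/163) × 14/15 = 518/2445.
Target odds = 0.99/0.01 = 99.
Need 2.4ⁿ ≥ 99 ÷ (518/2445) = 242055/518.
2.4⁷ = 35831808/78125 falls short of 242055/518 but 2.4⁸ = 429981696/390625 reaches it, so n = 8.

8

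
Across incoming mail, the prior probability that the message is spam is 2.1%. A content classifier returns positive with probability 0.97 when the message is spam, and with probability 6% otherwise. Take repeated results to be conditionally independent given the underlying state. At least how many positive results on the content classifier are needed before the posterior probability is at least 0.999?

Prior odds = 0.021/0.979 = 21/979.
Likelihood ratio of a positive result = 0.97/0.06 = 97/6.
Target posterior odds = 0.999/0.001 = 999.
Require (97/6)ⁿ ≥ 999 ÷ (21/979) = 326007/7.
(97/6)³ = 912673/216 falls short of 326007/7 but (97/6)⁴ = 88529281/1296 reaches it, so n = 4.

4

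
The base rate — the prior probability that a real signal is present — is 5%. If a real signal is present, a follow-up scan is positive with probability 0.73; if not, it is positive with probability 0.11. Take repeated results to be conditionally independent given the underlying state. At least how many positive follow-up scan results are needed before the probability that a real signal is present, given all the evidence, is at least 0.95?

Prior odds: 0.05 ÷ 0.95 = 1/19.
Likelihood ratio of a positive = 0.73/0.11 = 73/11.
Target posterior odds = 0.95/0.05 = 19.
Need (1/19) × (73/11)ⁿ ≥ 19, i.e. (73/11)ⁿ ≥ 361.
(73/11)³ = 389017/1331 falls short of 361 but (73/11)⁴ = 28398241/14641 reaches it, so n = 4.

4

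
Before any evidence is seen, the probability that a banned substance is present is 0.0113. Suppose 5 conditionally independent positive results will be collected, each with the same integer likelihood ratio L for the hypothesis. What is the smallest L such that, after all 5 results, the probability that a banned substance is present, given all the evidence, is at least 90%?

Prior odds = 0.0113/0.9887 = 113/9887.
Target odds = 0.9/0.1 = 9.
Need L⁵ ≥ 9 ÷ (113/9887) = 88983/113.
3⁵ = 243 < 88983/113 ≤ 1024 = 4⁵, so L = 4.

4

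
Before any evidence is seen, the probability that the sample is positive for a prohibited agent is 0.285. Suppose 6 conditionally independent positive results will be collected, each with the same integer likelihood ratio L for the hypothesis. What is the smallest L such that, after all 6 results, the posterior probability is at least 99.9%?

Prior odds = 0.285/0.715 = 57/143.
Target odds = 0.999/0.001 = 999.
Need L⁶ ≥ 999 ÷ (57/143) = 47619/19.
3⁶ = 729 < 47619/19 ≤ 4096 = 4⁶, so L = 4.

4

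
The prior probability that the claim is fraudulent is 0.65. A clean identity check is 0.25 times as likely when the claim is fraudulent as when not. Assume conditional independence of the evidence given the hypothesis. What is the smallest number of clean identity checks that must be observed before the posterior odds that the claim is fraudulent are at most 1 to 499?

5

Prior odds: 0.65 ÷ 0.35 = 13/7.
Likelihood ratio per clean identity check = 0.25.
Target odds = 1/499.
Need (13/7) × 0.25ⁿ ≤ 1/499, i.e. 0.25ⁿ ≤ 7/6487.
0.25⁴ = 0.00390625 is still above 7/6487 but 0.25⁵ = 1/1024 is at or below it, so n = 5.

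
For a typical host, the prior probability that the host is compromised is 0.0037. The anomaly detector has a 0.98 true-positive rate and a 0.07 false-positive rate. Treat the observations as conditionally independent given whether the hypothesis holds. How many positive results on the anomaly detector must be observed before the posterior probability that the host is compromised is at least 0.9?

Prior odds = 0.0037/0.9963 = 37/9963.
Likelihood ratio of a positive result = 0.98/0.07 = 14.
Target odds: 0.9 ÷ 0.1 = 9.
Need (37/9963) × 14ⁿ ≥ 9, i.e. 14ⁿ ≥ 89667/37.
14² = 196 falls short of 89667/37 but 14³ = 2744 reaches it, so n = 3.

3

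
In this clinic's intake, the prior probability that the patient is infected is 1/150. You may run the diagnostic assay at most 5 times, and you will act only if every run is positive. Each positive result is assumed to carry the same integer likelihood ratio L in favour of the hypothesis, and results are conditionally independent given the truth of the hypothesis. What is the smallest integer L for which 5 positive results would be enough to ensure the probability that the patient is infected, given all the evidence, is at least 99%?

7

Prior odds = (1/150)/(149/150) = 1/149.
Target odds = 0.99/0.01 = 99.
Need L⁵ ≥ 99 ÷ (1/149) = 14751.
6⁵ = 7776 < 14751 ≤ 16807 = 7⁵, so L = 7.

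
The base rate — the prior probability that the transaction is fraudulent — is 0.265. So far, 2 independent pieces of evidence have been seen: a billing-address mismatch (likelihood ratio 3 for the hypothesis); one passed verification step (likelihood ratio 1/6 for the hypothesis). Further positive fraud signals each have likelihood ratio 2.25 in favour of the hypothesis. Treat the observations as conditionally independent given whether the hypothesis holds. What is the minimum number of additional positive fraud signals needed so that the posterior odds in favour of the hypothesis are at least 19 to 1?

6

Prior odds = 0.265/0.735 = 53/147.
Combined Bayes factor of the evidence already in hand = 3 × (1/6) = 0.5.
Odds after that evidence = (53/147) × 0.5 = 53/294.
Target odds = 19.
Need 2.25ⁿ ≥ 19 ÷ (53/294) = 5586/53.
2.25⁵ = 59049/1024 falls short of 5586/53 but 2.25⁶ = 531441/4096 reaches it, so n = 6.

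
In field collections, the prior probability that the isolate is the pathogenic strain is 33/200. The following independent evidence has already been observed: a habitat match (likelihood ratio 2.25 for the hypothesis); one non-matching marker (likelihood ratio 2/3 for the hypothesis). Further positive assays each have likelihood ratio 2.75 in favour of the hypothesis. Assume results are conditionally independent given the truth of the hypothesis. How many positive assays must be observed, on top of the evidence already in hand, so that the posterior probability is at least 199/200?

7

Prior odds = 0.165/0.835 = 33/167.
Combined Bayes factor of the evidence already in hand = 2.25 × (2/3) = 1.5.
Odds after that evidence = (33/167) × 1.5 = 99/334.
Target odds = 0.995/0.005 = 199.
Need 2.75ⁿ ≥ 199 ÷ (99/334) = 66466/99.
2.75⁶ = 1771561/4096 falls short of 66466/99 but 2.75⁷ = 19487171/16384 reaches it, so n = 7.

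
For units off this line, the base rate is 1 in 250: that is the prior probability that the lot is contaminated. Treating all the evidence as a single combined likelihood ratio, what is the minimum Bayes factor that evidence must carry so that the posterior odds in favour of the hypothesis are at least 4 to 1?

Prior odds = 0.004/0.996 = 1/249.
Target odds = 4.
Required Bayes factor = 4 ÷ (1/249) = 996.

996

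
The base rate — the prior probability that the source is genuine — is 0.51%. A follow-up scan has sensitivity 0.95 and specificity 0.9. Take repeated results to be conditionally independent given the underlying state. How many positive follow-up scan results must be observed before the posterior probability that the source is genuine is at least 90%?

Prior odds = 0.0051/0.9949 = 51/9949.
False-positive rate = 1 − 0.9 = 0.1; likelihood ratio of a positive = 0.95/0.1 = 9.5.
Target odds: 0.9 ÷ 0.1 = 9.
Need (51/9949) × 9.5ⁿ ≥ 9, i.e. 9.5ⁿ ≥ 29847/17.
9.5³ = 857.375 falls short of 29847/17 but 9.5⁴ = 8145.0625 reaches it, so n = 4.

4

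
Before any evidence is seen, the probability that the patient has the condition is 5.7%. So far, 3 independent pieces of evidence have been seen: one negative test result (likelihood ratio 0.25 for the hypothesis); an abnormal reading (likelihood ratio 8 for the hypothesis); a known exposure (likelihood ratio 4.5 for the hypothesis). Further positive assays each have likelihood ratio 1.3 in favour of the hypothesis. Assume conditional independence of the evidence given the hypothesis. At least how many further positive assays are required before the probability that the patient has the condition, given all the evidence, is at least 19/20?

14

Prior odds = 0.057/0.943 = 57/943.
Combined Bayes factor of the evidence already in hand = 0.25 × 8 × 4.5 = 9.
Odds after that evidence = (57/943) × 9 = 513/943.
Target odds = 0.95/0.05 = 19.
Need 1.3ⁿ ≥ 19 ÷ (513/943) = 943/27.
1.3¹³ ≈30.2875 falls short of 943/27 but 1.3¹⁴ ≈39.3738 reaches it, so n = 14.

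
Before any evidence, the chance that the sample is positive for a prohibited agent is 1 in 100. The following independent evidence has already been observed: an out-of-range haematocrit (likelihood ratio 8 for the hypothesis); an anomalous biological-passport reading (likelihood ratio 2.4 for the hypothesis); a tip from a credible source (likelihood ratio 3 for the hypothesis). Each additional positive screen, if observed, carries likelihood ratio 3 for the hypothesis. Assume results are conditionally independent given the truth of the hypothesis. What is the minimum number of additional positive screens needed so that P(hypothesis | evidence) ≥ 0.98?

5

Prior odds = 0.01/0.99 = 1/99.
Combined Bayes factor of the evidence already in hand = 8 × 2.4 × 3 = 57.6.
Odds after that evidence = (1/99) × 57.6 = 32/55.
Target odds = 0.98/0.02 = 49.
Need 3ⁿ ≥ 49 ÷ (32/55) = 84.21875.
3⁴ = 81 falls short of 84.21875 but 3⁵ = 243 reaches it, so n = 5.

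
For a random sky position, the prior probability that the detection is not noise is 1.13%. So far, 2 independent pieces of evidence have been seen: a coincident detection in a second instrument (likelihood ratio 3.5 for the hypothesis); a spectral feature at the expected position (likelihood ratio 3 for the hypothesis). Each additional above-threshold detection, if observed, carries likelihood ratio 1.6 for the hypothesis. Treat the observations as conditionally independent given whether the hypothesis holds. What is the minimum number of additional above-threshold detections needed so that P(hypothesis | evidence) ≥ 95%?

Prior odds = 0.0113/0.9887 = 113/9887.
Combined Bayes factor of the evidence already in hand = 3.5 × 3 = 10.5.
Odds after that evidence = (113/9887) × 10.5 = 2373/19774.
Target odds = 0.95/0.05 = 19.
Need 1.6ⁿ ≥ 19 ÷ (2373/19774) = 375706/2373.
1.6¹⁰ ≈109.951 falls short of 375706/2373 but 1.6¹¹ ≈175.922 reaches it, so n = 11.

11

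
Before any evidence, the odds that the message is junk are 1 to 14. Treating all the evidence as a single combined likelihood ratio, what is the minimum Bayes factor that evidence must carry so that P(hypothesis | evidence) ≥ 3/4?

Prior odds = 1/14.
Target odds = 0.75/0.25 = 3.
Required Bayes factor = 3 ÷ (1/14) = 42.

42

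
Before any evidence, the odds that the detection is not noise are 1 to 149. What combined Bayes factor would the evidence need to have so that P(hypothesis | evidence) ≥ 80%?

596

Prior odds = 1/149.
Target odds = 0.8/0.2 = 4.
Required Bayes factor = 4 ÷ (1/149) = 596.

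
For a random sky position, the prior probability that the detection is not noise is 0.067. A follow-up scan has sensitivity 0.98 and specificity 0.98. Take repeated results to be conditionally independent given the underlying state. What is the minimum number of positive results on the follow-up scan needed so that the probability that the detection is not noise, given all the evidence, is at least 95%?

Prior odds: 0.067 ÷ 0.933 = 67/933.
False-positive rate = 1 − 0.98 = 0.02; likelihood ratio of a positive = 0.98/0.02 = 49.
Target posterior odds = 0.95/0.05 = 19.
Require 49ⁿ ≥ 19 ÷ (67/933) = 17727/67.
49¹ = 49 falls short of 17727/67 but 49² = 2401 reaches it, so n = 2.

2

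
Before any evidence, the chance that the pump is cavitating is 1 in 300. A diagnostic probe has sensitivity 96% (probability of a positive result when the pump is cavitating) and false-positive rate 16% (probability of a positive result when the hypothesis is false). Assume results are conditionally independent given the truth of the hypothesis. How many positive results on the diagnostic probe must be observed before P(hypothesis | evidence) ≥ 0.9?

Prior odds: (1/300) ÷ (299/300) = 1/299.
Likelihood ratio of a positive result = 0.96/0.16 = 6.
Target posterior odds = 0.9/0.1 = 9.
Need (1/299) × 6ⁿ ≥ 9, i.e. 6ⁿ ≥ 2691.
6⁴ = 1296 falls short of 2691 but 6⁵ = 7776 reaches it, so n = 5.

5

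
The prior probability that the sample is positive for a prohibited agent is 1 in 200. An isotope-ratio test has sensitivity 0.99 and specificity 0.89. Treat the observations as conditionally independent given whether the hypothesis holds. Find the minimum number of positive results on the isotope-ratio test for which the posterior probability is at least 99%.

5

Prior odds = 0.005/0.995 = 1/199.
False-positive rate = 1 − 0.89 = 0.11; likelihood ratio of a positive = 0.99/0.11 = 9.
Target odds: 0.99 ÷ 0.01 = 99.
Need (1/199) × 9ⁿ ≥ 99, i.e. 9ⁿ ≥ 19701.
9⁴ = 6561 falls short of 19701 but 9⁵ = 59049 reaches it, so n = 5.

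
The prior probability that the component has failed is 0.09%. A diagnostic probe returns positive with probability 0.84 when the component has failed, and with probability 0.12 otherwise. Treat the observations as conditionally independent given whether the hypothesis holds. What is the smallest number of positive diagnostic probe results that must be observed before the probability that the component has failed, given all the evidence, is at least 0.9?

5

Prior odds: 0.0009 ÷ 0.9991 = 9/9991.
Likelihood ratio of a positive result = 0.84/0.12 = 7.
Target odds: 0.9 ÷ 0.1 = 9.
Require 7ⁿ ≥ 9 ÷ (9/9991) = 9991.
7⁴ = 2401 falls short of 9991 but 7⁵ = 16807 reaches it, so n = 5.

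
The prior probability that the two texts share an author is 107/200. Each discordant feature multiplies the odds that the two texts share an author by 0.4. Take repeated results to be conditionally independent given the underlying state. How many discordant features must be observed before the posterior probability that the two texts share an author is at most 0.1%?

Prior odds = 0.535/0.465 = 107/93.
Likelihood ratio per discordant feature = 0.4.
Target posterior odds = 0.001/0.999 = 1/999.
Need (107/93) × 0.4ⁿ ≤ 1/999, i.e. 0.4ⁿ ≤ 31/35631.
0.4⁷ = 128/78125 is still above 31/35631 but 0.4⁸ = 256/390625 is at or below it, so n = 8.

8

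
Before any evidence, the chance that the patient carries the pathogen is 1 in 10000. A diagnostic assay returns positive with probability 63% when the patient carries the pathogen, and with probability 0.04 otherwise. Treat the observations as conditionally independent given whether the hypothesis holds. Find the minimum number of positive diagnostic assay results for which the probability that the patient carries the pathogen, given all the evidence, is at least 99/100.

Prior odds = 0.0001/0.9999 = 1/9999.
Likelihood ratio of a positive result = 0.63/0.04 = 15.75.
Target odds: 0.99 ÷ 0.01 = 99.
Require 15.75ⁿ ≥ 99 ÷ (1/9999) = 989901.
15.75⁵ = 992436543/1024 falls short of 989901 but 15.75⁶ ≈1.52645e+07 reaches it, so n = 6.

6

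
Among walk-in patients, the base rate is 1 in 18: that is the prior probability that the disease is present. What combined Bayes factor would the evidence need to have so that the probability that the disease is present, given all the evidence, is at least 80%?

Prior odds = (1/18)/(17/18) = 1/17.
Target odds = 0.8/0.2 = 4.
Required Bayes factor = 4 ÷ (1/17) = 68.

68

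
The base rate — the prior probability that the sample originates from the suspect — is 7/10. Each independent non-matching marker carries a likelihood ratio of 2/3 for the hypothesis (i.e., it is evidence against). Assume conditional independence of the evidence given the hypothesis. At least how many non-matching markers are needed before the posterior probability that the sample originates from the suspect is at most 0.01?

Prior odds = 0.7/0.3 = 7/3.
Likelihood ratio per non-matching marker = 2/3.
Target posterior odds = 0.01/0.99 = 1/99.
Need (7/3) × (2/3)ⁿ ≤ 1/99, i.e. (2/3)ⁿ ≤ 1/231.
(2/3)¹³ = 8192/1594323 is still above 1/231 but (2/3)¹⁴ = 16384/4782969 is at or below it, so n = 14.

14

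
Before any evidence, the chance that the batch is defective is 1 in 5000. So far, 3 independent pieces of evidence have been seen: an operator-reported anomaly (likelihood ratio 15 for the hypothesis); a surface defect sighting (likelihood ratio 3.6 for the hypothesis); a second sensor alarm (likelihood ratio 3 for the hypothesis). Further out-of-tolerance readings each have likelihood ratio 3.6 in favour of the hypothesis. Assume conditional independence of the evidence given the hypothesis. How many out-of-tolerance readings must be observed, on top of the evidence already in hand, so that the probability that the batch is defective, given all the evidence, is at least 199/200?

Prior odds = 0.0002/0.9998 = 1/4999.
Combined Bayes factor of the evidence already in hand = 15 × 3.6 × 3 = 162.
Odds after that evidence = (1/4999) × 162 = 162/4999.
Target odds = 0.995/0.005 = 199.
Need 3.6ⁿ ≥ 199 ÷ (162/4999) = 994801/162.
3.6⁶ = 34012224/15625 falls short of 994801/162 but 3.6⁷ = 612220032/78125 reaches it, so n = 7.

7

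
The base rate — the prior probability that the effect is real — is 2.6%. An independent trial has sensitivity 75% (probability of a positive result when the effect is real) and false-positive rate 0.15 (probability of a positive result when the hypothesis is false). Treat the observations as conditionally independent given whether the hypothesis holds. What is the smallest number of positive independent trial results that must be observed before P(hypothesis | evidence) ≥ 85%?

Prior odds: 0.026 ÷ 0.974 = 13/487.
Likelihood ratio of a positive result = 0.75/0.15 = 5.
Target posterior odds = 0.85/0.15 = 17/3.
Require 5ⁿ ≥ 17/3 ÷ (13/487) = 8279/39.
5³ = 125 falls short of 8279/39 but 5⁴ = 625 reaches it, so n = 4.

4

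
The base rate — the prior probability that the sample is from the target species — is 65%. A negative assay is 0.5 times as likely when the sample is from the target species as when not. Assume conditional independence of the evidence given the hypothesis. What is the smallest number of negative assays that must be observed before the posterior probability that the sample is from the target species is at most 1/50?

Prior odds: 0.65 ÷ 0.35 = 13/7.
Likelihood ratio per negative assay = 0.5.
Target posterior odds = 0.02/0.98 = 1/49.
Require 0.5ⁿ ≤ 1/49 ÷ (13/7) = 1/91.
0.5⁶ = 0.015625 is still above 1/91 but 0.5⁷ = 0.0078125 is at or below it, so n = 7.

7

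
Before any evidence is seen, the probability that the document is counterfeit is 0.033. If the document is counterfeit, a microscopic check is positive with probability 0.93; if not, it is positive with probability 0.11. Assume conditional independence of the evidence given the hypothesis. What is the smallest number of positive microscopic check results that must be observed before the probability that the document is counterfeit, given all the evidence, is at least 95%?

Prior odds = 0.033/0.967 = 33/967.
Likelihood ratio of a positive = 0.93/0.11 = 93/11.
Target odds: 0.95 ÷ 0.05 = 19.
Require (93/11)ⁿ ≥ 19 ÷ (33/967) = 18373/33.
(93/11)² = 8649/121 falls short of 18373/33 but (93/11)³ = 804357/1331 reaches it, so n = 3.

3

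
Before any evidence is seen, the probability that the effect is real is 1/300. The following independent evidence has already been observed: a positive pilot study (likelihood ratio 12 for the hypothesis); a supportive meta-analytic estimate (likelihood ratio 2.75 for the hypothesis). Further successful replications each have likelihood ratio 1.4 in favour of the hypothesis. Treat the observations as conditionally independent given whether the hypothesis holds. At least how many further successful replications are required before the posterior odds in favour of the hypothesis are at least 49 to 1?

Prior odds = (1/300)/(299/300) = 1/299.
Combined Bayes factor of the evidence already in hand = 12 × 2.75 = 33.
Odds after that evidence = (1/299) × 33 = 33/299.
Target odds = 49.
Need 1.4ⁿ ≥ 49 ÷ (33/299) = 14651/33.
1.4¹⁸ ≈426.879 falls short of 14651/33 but 1.4¹⁹ ≈597.63 reaches it, so n = 19.

19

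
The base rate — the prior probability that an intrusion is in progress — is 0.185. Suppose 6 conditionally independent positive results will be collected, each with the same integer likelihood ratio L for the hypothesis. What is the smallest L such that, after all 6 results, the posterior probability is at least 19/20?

Prior odds = 0.185/0.815 = 37/163.
Target odds = 0.95/0.05 = 19.
Need L⁶ ≥ 19 ÷ (37/163) = 3097/37.
2⁶ = 64 < 3097/37 ≤ 729 = 3⁶, so L = 3.

3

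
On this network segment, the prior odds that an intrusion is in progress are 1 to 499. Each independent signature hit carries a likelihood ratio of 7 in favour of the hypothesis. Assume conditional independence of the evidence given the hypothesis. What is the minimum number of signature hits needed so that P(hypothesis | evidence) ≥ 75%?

Prior odds = 1/499.
Likelihood ratio per signature hit = 7.
Target odds: 0.75 ÷ 0.25 = 3.
Require 7ⁿ ≥ 3 ÷ (1/499) = 1497.
7³ = 343 falls short of 1497 but 7⁴ = 2401 reaches it, so n = 4.

4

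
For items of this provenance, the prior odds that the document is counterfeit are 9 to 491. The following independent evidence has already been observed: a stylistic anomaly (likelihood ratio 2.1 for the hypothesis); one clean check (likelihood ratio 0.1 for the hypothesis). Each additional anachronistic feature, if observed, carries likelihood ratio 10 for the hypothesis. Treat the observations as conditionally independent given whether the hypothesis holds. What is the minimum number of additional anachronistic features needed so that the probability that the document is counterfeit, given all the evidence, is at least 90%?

Prior odds = 9/491.
Combined Bayes factor of the evidence already in hand = 2.1 × 0.1 = 0.21.
Odds after that evidence = (9/491) × 0.21 = 189/49100.
Target odds = 0.9/0.1 = 9.
Need 10ⁿ ≥ 9 ÷ (189/49100) = 49100/21.
10³ = 1000 falls short of 49100/21 but 10⁴ = 10000 reaches it, so n = 4.

4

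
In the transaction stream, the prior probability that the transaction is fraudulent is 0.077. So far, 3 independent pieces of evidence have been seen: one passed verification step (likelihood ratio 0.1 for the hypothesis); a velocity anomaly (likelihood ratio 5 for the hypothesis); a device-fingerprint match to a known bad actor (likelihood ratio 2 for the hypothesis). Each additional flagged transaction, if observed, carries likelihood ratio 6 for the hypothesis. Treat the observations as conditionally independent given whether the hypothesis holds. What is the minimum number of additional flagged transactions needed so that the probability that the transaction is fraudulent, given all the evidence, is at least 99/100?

Prior odds = 0.077/0.923 = 77/923.
Combined Bayes factor of the evidence already in hand = 0.1 × 5 × 2 = 1.
Odds after that evidence = (77/923) × 1 = 77/923.
Target odds = 0.99/0.01 = 99.
Need 6ⁿ ≥ 99 ÷ (77/923) = 8307/7.
6³ = 216 falls short of 8307/7 but 6⁴ = 1296 reaches it, so n = 4.

4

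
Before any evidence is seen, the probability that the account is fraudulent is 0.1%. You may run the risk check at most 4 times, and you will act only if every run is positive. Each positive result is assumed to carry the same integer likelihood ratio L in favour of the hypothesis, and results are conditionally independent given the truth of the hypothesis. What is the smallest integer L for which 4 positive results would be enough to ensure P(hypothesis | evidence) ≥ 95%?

12

Prior odds = 0.001/0.999 = 1/999.
Target odds = 0.95/0.05 = 19.
Need L⁴ ≥ 19 ÷ (1/999) = 18981.
11⁴ = 14641 < 18981 ≤ 20736 = 12⁴, so L = 12.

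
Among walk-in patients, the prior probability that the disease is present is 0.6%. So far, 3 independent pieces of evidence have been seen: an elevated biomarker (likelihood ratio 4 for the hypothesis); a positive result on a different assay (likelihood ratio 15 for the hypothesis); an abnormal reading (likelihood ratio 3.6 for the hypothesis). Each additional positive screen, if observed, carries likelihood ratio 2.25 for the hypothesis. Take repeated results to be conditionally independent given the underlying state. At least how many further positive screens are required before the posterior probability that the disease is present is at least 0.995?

7

Prior odds = 0.006/0.994 = 3/497.
Combined Bayes factor of the evidence already in hand = 4 × 15 × 3.6 = 216.
Odds after that evidence = (3/497) × 216 = 648/497.
Target odds = 0.995/0.005 = 199.
Need 2.25ⁿ ≥ 199 ÷ (648/497) = 98903/648.
2.25⁶ = 531441/4096 falls short of 98903/648 but 2.25⁷ = 4782969/16384 reaches it, so n = 7.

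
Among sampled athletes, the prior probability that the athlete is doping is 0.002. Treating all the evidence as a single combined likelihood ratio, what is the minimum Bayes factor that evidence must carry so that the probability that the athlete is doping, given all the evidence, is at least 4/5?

1996

Prior odds = 0.002/0.998 = 1/499.
Target odds = 0.8/0.2 = 4.
Required Bayes factor = 4 ÷ (1/499) = 1996.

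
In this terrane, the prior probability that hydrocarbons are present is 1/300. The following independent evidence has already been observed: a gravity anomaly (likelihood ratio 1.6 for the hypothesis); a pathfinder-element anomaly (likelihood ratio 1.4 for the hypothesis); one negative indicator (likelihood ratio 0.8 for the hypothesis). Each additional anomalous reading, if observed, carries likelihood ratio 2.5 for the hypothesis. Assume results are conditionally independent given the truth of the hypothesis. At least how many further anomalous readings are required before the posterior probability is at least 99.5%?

Prior odds = (1/300)/(299/300) = 1/299.
Combined Bayes factor of the evidence already in hand = 1.6 × 1.4 × 0.8 = 1.792.
Odds after that evidence = (1/299) × 1.792 = 224/37375.
Target odds = 0.995/0.005 = 199.
Need 2.5ⁿ ≥ 199 ÷ (224/37375) = 7437625/224.
2.5¹¹ = 48828125/2048 falls short of 7437625/224 but 2.5¹² = 244140625/4096 reaches it, so n = 12.

12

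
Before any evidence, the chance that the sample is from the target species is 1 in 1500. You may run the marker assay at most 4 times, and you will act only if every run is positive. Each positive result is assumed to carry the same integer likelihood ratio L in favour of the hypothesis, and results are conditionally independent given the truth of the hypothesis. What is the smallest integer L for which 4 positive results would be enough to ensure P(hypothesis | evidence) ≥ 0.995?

Prior odds = (1/1500)/(1499/1500) = 1/1499.
Target odds = 0.995/0.005 = 199.
Need L⁴ ≥ 199 ÷ (1/1499) = 298301.
23⁴ = 279841 < 298301 ≤ 331776 = 24⁴, so L = 24.

24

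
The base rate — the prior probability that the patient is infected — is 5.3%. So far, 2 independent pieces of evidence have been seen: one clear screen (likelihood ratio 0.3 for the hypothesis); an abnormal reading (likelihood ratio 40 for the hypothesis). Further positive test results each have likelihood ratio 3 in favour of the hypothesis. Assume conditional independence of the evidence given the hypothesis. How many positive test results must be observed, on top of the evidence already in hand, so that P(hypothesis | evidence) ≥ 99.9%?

Prior odds = 0.053/0.947 = 53/947.
Combined Bayes factor of the evidence already in hand = 0.3 × 40 = 12.
Odds after that evidence = (53/947) × 12 = 636/947.
Target odds = 0.999/0.001 = 999.
Need 3ⁿ ≥ 999 ÷ (636/947) = 315351/212.
3⁶ = 729 falls short of 315351/212 but 3⁷ = 2187 reaches it, so n = 7.

7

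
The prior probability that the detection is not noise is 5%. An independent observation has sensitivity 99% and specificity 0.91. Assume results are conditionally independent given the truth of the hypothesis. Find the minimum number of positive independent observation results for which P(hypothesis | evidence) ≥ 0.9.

Prior odds = 0.05/0.95 = 1/19.
False-positive rate = 1 − 0.91 = 0.09; likelihood ratio of a positive = 0.99/0.09 = 11.
Target posterior odds = 0.9/0.1 = 9.
Need (1/19) × 11ⁿ ≥ 9, i.e. 11ⁿ ≥ 171.
11² = 121 falls short of 171 but 11³ = 1331 reaches it, so n = 3.

3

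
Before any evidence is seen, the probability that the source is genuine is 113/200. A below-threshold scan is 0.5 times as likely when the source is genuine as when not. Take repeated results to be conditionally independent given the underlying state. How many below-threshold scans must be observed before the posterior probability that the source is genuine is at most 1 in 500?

10

Prior odds = 0.565/0.435 = 113/87.
Likelihood ratio per below-threshold scan = 0.5.
Target posterior odds = 0.002/0.998 = 1/499.
Require 0.5ⁿ ≤ 1/499 ÷ (113/87) = 87/56387.
0.5⁹ = 0.001953125 is still above 87/56387 but 0.5¹⁰ = 1/1024 is at or below it, so n = 10.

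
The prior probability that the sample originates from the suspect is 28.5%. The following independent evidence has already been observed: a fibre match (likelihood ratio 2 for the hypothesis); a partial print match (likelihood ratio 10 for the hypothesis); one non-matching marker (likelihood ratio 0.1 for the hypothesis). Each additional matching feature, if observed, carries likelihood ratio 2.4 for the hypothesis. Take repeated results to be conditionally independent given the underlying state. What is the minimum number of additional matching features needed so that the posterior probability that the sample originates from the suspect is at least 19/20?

Prior odds = 0.285/0.715 = 57/143.
Combined Bayes factor of the evidence already in hand = 2 × 10 × 0.1 = 2.
Odds after that evidence = (57/143) × 2 = 114/143.
Target odds = 0.95/0.05 = 19.
Need 2.4ⁿ ≥ 19 ÷ (114/143) = 143/6.
2.4³ = 13.824 falls short of 143/6 but 2.4⁴ = 33.1776 reaches it, so n = 4.

4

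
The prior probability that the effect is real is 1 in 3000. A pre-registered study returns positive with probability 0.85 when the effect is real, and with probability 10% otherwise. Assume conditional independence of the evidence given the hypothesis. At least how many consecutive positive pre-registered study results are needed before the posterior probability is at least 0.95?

6

Prior odds: (1/3000) ÷ (2999/3000) = 1/2999.
Likelihood ratio of a positive result = 0.85/0.1 = 8.5.
Target odds: 0.95 ÷ 0.05 = 19.
Need (1/2999) × 8.5ⁿ ≥ 19, i.e. 8.5ⁿ ≥ 56981.
8.5⁵ = 44370.53125 falls short of 56981 but 8.5⁶ = 24137569/64 reaches it, so n = 6.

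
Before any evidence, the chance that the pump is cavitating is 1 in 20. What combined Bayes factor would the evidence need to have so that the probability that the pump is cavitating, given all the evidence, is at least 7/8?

133

Prior odds = 0.05/0.95 = 1/19.
Target odds = 0.875/0.125 = 7.
Required Bayes factor = 7 ÷ (1/19) = 133.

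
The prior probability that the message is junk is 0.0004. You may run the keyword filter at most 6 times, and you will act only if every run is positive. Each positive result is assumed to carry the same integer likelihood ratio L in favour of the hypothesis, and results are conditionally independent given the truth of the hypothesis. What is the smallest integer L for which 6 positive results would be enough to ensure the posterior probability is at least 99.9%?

12

Prior odds = 0.0004/0.9996 = 1/2499.
Target odds = 0.999/0.001 = 999.
Need L⁶ ≥ 999 ÷ (1/2499) = 2496501.
11⁶ = 1771561 < 2496501 ≤ 2985984 = 12⁶, so L = 12.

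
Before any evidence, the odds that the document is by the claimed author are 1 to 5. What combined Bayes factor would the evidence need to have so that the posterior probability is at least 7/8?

Prior odds = 0.2.
Target odds = 0.875/0.125 = 7.
Required Bayes factor = 7 ÷ 0.2 = 35.

35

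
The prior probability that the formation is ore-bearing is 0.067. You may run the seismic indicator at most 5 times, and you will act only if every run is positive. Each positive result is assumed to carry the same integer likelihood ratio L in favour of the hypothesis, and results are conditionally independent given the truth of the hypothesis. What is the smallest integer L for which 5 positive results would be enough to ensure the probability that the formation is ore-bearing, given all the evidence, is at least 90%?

Prior odds = 0.067/0.933 = 67/933.
Target odds = 0.9/0.1 = 9.
Need L⁵ ≥ 9 ÷ (67/933) = 8397/67.
2⁵ = 32 < 8397/67 ≤ 243 = 3⁵, so L = 3.

3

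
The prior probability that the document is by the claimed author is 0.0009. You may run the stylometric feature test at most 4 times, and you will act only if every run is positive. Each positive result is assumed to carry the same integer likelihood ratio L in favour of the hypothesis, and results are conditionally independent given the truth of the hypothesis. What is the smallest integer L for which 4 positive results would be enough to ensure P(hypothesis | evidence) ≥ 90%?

Prior odds = 0.0009/0.9991 = 9/9991.
Target odds = 0.9/0.1 = 9.
Need L⁴ ≥ 9 ÷ (9/9991) = 9991.
9⁴ = 6561 < 9991 ≤ 10000 = 10⁴, so L = 10.

10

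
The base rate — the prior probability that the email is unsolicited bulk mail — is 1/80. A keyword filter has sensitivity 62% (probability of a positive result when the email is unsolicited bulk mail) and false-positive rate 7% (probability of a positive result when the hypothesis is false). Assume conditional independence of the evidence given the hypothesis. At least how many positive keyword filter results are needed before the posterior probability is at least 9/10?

Prior odds = 0.0125/0.9875 = 1/79.
Likelihood ratio of a positive result = 0.62/0.07 = 62/7.
Target odds: 0.9 ÷ 0.1 = 9.
Require (62/7)ⁿ ≥ 9 ÷ (1/79) = 711.
(62/7)³ = 238328/343 falls short of 711 but (62/7)⁴ = 14776336/2401 reaches it, so n = 4.

4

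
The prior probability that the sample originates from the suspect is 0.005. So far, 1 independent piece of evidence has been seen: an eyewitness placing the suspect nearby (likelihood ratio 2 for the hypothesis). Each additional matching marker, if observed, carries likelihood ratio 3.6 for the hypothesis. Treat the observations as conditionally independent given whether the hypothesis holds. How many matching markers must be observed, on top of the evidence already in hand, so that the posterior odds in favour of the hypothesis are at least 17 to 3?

5

Prior odds = 0.005/0.995 = 1/199.
Bayes factor of the evidence already in hand = 2.
Odds after that evidence = (1/199) × 2 = 2/199.
Target odds = 17/3.
Need 3.6ⁿ ≥ 17/3 ÷ (2/199) = 3383/6.
3.6⁴ = 167.9616 falls short of 3383/6 but 3.6⁵ = 604.66176 reaches it, so n = 5.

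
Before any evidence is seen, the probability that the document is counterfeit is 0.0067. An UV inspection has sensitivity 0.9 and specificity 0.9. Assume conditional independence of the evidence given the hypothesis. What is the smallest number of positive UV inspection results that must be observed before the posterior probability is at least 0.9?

Prior odds = 0.0067/0.9933 = 67/9933.
False-positive rate = 1 − 0.9 = 0.1; likelihood ratio of a positive = 0.9/0.1 = 9.
Target odds: 0.9 ÷ 0.1 = 9.
Require 9ⁿ ≥ 9 ÷ (67/9933) = 89397/67.
9³ = 729 falls short of 89397/67 but 9⁴ = 6561 reaches it, so n = 4.

4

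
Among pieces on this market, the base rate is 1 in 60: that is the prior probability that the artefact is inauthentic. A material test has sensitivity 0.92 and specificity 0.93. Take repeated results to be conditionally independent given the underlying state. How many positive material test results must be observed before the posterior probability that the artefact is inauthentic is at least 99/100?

Prior odds = (1/60)/(59/60) = 1/59.
False-positive rate = 1 − 0.93 = 0.07; likelihood ratio of a positive = 0.92/0.07 = 92/7.
Target odds: 0.99 ÷ 0.01 = 99.
Require (92/7)ⁿ ≥ 99 ÷ (1/59) = 5841.
(92/7)³ = 778688/343 falls short of 5841 but (92/7)⁴ = 71639296/2401 reaches it, so n = 4.

4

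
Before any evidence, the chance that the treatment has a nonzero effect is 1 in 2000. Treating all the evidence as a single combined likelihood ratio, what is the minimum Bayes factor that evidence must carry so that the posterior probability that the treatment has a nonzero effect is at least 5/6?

9995

Prior odds = 0.0005/0.9995 = 1/1999.
Target odds = (5/6)/(1/6) = 5.
Required Bayes factor = 5 ÷ (1/1999) = 9995.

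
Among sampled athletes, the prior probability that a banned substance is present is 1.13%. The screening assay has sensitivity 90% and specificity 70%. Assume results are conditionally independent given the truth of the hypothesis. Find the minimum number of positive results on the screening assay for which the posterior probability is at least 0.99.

9

Prior odds = 0.0113/0.9887 = 113/9887.
False-positive rate = 1 − 0.7 = 0.3; likelihood ratio of a positive = 0.9/0.3 = 3.
Target posterior odds = 0.99/0.01 = 99.
Require 3ⁿ ≥ 99 ÷ (113/9887) = 978813/113.
3⁸ = 6561 falls short of 978813/113 but 3⁹ = 19683 reaches it, so n = 9.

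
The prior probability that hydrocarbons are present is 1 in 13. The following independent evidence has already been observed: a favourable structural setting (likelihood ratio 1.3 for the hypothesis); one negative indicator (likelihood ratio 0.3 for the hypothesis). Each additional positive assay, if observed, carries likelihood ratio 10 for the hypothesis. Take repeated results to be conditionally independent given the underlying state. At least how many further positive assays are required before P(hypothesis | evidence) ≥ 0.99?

Prior odds = (1/13)/(12/13) = 1/12.
Combined Bayes factor of the evidence already in hand = 1.3 × 0.3 = 0.39.
Odds after that evidence = (1/12) × 0.39 = 0.0325.
Target odds = 0.99/0.01 = 99.
Need 10ⁿ ≥ 99 ÷ 0.0325 = 39600/13.
10³ = 1000 falls short of 39600/13 but 10⁴ = 10000 reaches it, so n = 4.

4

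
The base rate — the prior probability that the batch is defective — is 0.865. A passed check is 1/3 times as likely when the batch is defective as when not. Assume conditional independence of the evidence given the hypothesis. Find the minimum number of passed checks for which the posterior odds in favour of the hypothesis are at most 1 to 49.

6

Prior odds = 0.865/0.135 = 173/27.
Likelihood ratio per passed check = 1/3.
Target odds = 1/49.
Need (173/27) × (1/3)ⁿ ≤ 1/49, i.e. (1/3)ⁿ ≤ 27/8477.
(1/3)⁵ = 1/243 is still above 27/8477 but (1/3)⁶ = 1/729 is at or below it, so n = 6.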